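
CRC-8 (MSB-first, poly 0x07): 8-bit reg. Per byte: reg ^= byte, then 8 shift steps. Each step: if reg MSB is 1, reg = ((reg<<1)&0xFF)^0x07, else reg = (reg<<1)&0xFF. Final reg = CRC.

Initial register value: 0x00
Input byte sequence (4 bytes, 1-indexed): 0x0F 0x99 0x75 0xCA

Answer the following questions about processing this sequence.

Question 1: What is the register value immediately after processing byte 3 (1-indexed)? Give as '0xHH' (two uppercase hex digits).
After byte 1 (0x0F): reg=0x2D
After byte 2 (0x99): reg=0x05
After byte 3 (0x75): reg=0x57

Answer: 0x57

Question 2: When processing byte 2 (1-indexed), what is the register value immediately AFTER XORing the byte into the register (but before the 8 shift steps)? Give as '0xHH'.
Register before byte 2: 0x2D
Byte 2: 0x99
0x2D XOR 0x99 = 0xB4

Answer: 0xB4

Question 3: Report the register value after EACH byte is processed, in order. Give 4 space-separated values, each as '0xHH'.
0x2D 0x05 0x57 0xDA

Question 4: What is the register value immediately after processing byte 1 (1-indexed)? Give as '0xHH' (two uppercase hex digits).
Answer: 0x2D

Derivation:
After byte 1 (0x0F): reg=0x2D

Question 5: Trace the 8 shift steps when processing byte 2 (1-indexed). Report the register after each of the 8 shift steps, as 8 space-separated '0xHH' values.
Answer: 0x6F 0xDE 0xBB 0x71 0xE2 0xC3 0x81 0x05

Derivation:
After byte 1 (0x0F): reg=0x2D
Register before byte 2: 0x2D
After XOR with byte 0x99: 0xB4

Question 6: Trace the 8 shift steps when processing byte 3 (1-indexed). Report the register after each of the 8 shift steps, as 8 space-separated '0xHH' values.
After byte 1 (0x0F): reg=0x2D
After byte 2 (0x99): reg=0x05
Register before byte 3: 0x05
After XOR with byte 0x75: 0x70

Answer: 0xE0 0xC7 0x89 0x15 0x2A 0x54 0xA8 0x57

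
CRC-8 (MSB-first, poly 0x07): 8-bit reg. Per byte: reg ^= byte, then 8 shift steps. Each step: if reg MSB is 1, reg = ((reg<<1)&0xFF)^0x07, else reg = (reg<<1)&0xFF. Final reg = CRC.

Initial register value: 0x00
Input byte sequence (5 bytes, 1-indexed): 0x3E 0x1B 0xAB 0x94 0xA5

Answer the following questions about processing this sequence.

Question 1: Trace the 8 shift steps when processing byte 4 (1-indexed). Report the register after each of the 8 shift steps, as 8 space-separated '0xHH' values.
Answer: 0x85 0x0D 0x1A 0x34 0x68 0xD0 0xA7 0x49

Derivation:
After byte 1 (0x3E): reg=0xBA
After byte 2 (0x1B): reg=0x6E
After byte 3 (0xAB): reg=0x55
Register before byte 4: 0x55
After XOR with byte 0x94: 0xC1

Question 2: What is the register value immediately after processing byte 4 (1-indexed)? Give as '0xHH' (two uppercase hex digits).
Answer: 0x49

Derivation:
After byte 1 (0x3E): reg=0xBA
After byte 2 (0x1B): reg=0x6E
After byte 3 (0xAB): reg=0x55
After byte 4 (0x94): reg=0x49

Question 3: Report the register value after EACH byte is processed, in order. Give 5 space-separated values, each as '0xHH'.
0xBA 0x6E 0x55 0x49 0x8A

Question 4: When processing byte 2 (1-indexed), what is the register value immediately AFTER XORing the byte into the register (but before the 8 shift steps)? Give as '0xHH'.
Answer: 0xA1

Derivation:
Register before byte 2: 0xBA
Byte 2: 0x1B
0xBA XOR 0x1B = 0xA1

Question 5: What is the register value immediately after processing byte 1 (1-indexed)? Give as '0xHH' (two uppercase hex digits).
Answer: 0xBA

Derivation:
After byte 1 (0x3E): reg=0xBA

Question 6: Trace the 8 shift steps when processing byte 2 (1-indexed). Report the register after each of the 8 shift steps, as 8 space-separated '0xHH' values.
Answer: 0x45 0x8A 0x13 0x26 0x4C 0x98 0x37 0x6E

Derivation:
After byte 1 (0x3E): reg=0xBA
Register before byte 2: 0xBA
After XOR with byte 0x1B: 0xA1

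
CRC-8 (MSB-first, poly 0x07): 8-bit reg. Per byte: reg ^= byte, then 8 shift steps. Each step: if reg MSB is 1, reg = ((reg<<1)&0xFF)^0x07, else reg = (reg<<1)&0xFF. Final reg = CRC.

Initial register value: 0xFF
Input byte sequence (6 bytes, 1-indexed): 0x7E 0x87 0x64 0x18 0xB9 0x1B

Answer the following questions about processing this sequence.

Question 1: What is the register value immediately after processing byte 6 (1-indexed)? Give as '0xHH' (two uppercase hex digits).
Answer: 0x36

Derivation:
After byte 1 (0x7E): reg=0x8E
After byte 2 (0x87): reg=0x3F
After byte 3 (0x64): reg=0x86
After byte 4 (0x18): reg=0xD3
After byte 5 (0xB9): reg=0x11
After byte 6 (0x1B): reg=0x36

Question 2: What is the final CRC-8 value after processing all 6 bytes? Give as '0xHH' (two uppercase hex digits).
After byte 1 (0x7E): reg=0x8E
After byte 2 (0x87): reg=0x3F
After byte 3 (0x64): reg=0x86
After byte 4 (0x18): reg=0xD3
After byte 5 (0xB9): reg=0x11
After byte 6 (0x1B): reg=0x36

Answer: 0x36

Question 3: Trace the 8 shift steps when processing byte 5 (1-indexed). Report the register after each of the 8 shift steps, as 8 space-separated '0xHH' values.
Answer: 0xD4 0xAF 0x59 0xB2 0x63 0xC6 0x8B 0x11

Derivation:
After byte 1 (0x7E): reg=0x8E
After byte 2 (0x87): reg=0x3F
After byte 3 (0x64): reg=0x86
After byte 4 (0x18): reg=0xD3
Register before byte 5: 0xD3
After XOR with byte 0xB9: 0x6A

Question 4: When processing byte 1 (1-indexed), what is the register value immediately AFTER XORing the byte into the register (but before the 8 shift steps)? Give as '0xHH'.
Register before byte 1: 0xFF
Byte 1: 0x7E
0xFF XOR 0x7E = 0x81

Answer: 0x81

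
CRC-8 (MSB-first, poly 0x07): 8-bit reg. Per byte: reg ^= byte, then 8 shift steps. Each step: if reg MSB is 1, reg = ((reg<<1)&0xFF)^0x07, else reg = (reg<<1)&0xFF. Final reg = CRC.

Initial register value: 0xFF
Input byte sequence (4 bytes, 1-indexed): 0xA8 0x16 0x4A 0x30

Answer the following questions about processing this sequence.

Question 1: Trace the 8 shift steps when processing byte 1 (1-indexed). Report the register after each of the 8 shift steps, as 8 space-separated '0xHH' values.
Register before byte 1: 0xFF
After XOR with byte 0xA8: 0x57

Answer: 0xAE 0x5B 0xB6 0x6B 0xD6 0xAB 0x51 0xA2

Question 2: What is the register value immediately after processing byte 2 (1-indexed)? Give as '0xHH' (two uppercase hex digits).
After byte 1 (0xA8): reg=0xA2
After byte 2 (0x16): reg=0x05

Answer: 0x05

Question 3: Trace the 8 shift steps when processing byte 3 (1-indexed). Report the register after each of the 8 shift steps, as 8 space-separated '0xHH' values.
After byte 1 (0xA8): reg=0xA2
After byte 2 (0x16): reg=0x05
Register before byte 3: 0x05
After XOR with byte 0x4A: 0x4F

Answer: 0x9E 0x3B 0x76 0xEC 0xDF 0xB9 0x75 0xEA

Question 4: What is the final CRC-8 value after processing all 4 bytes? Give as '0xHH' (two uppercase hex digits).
After byte 1 (0xA8): reg=0xA2
After byte 2 (0x16): reg=0x05
After byte 3 (0x4A): reg=0xEA
After byte 4 (0x30): reg=0x08

Answer: 0x08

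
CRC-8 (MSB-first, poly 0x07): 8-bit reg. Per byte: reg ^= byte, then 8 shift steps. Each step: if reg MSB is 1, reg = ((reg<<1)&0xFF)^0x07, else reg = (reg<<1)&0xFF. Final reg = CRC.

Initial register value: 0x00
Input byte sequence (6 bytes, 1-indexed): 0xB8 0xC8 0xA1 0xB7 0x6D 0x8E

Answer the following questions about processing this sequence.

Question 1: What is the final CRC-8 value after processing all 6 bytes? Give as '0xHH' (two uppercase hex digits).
Answer: 0xEA

Derivation:
After byte 1 (0xB8): reg=0x21
After byte 2 (0xC8): reg=0x91
After byte 3 (0xA1): reg=0x90
After byte 4 (0xB7): reg=0xF5
After byte 5 (0x6D): reg=0xC1
After byte 6 (0x8E): reg=0xEA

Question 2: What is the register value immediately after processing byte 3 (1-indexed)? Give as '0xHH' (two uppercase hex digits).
After byte 1 (0xB8): reg=0x21
After byte 2 (0xC8): reg=0x91
After byte 3 (0xA1): reg=0x90

Answer: 0x90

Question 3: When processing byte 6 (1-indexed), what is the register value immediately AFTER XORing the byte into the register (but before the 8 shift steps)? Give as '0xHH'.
Register before byte 6: 0xC1
Byte 6: 0x8E
0xC1 XOR 0x8E = 0x4F

Answer: 0x4F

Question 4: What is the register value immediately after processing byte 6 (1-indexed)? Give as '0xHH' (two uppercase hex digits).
After byte 1 (0xB8): reg=0x21
After byte 2 (0xC8): reg=0x91
After byte 3 (0xA1): reg=0x90
After byte 4 (0xB7): reg=0xF5
After byte 5 (0x6D): reg=0xC1
After byte 6 (0x8E): reg=0xEA

Answer: 0xEA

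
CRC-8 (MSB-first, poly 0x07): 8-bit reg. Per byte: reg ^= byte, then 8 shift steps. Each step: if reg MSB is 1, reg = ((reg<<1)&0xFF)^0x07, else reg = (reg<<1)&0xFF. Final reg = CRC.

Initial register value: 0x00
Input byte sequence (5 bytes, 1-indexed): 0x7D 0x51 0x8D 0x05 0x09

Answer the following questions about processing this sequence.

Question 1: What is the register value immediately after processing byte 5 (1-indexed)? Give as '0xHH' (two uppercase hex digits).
After byte 1 (0x7D): reg=0x74
After byte 2 (0x51): reg=0xFB
After byte 3 (0x8D): reg=0x45
After byte 4 (0x05): reg=0xC7
After byte 5 (0x09): reg=0x64

Answer: 0x64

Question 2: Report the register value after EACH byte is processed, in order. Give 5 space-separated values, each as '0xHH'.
0x74 0xFB 0x45 0xC7 0x64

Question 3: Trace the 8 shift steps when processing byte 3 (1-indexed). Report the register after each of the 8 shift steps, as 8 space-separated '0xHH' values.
After byte 1 (0x7D): reg=0x74
After byte 2 (0x51): reg=0xFB
Register before byte 3: 0xFB
After XOR with byte 0x8D: 0x76

Answer: 0xEC 0xDF 0xB9 0x75 0xEA 0xD3 0xA1 0x45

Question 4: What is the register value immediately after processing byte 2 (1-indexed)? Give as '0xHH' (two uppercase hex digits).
Answer: 0xFB

Derivation:
After byte 1 (0x7D): reg=0x74
After byte 2 (0x51): reg=0xFB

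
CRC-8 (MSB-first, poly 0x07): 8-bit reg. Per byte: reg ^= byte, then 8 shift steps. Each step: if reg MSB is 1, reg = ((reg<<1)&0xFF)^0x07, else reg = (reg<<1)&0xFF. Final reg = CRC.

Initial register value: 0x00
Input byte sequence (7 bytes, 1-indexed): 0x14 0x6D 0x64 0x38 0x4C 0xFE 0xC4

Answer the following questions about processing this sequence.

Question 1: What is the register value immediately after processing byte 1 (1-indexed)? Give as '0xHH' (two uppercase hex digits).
After byte 1 (0x14): reg=0x6C

Answer: 0x6C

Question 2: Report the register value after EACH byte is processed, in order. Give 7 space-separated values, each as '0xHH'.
0x6C 0x07 0x2E 0x62 0xCA 0x8C 0xFF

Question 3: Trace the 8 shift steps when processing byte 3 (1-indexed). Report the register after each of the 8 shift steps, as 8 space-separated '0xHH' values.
After byte 1 (0x14): reg=0x6C
After byte 2 (0x6D): reg=0x07
Register before byte 3: 0x07
After XOR with byte 0x64: 0x63

Answer: 0xC6 0x8B 0x11 0x22 0x44 0x88 0x17 0x2E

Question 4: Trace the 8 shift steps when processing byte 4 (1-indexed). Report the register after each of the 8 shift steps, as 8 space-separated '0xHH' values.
After byte 1 (0x14): reg=0x6C
After byte 2 (0x6D): reg=0x07
After byte 3 (0x64): reg=0x2E
Register before byte 4: 0x2E
After XOR with byte 0x38: 0x16

Answer: 0x2C 0x58 0xB0 0x67 0xCE 0x9B 0x31 0x62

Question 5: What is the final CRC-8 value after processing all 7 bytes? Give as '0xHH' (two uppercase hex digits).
After byte 1 (0x14): reg=0x6C
After byte 2 (0x6D): reg=0x07
After byte 3 (0x64): reg=0x2E
After byte 4 (0x38): reg=0x62
After byte 5 (0x4C): reg=0xCA
After byte 6 (0xFE): reg=0x8C
After byte 7 (0xC4): reg=0xFF

Answer: 0xFF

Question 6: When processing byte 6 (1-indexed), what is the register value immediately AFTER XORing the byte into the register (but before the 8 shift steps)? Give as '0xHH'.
Answer: 0x34

Derivation:
Register before byte 6: 0xCA
Byte 6: 0xFE
0xCA XOR 0xFE = 0x34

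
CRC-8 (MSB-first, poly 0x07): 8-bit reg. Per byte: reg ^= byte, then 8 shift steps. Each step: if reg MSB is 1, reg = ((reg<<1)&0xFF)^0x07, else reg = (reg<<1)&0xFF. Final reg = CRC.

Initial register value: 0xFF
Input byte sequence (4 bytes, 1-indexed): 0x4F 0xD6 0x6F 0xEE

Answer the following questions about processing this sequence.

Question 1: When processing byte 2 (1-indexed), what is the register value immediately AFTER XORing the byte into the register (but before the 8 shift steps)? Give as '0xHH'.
Register before byte 2: 0x19
Byte 2: 0xD6
0x19 XOR 0xD6 = 0xCF

Answer: 0xCF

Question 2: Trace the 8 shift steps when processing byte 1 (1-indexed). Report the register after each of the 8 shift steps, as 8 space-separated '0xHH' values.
Register before byte 1: 0xFF
After XOR with byte 0x4F: 0xB0

Answer: 0x67 0xCE 0x9B 0x31 0x62 0xC4 0x8F 0x19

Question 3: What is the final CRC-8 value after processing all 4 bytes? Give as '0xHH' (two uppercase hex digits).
Answer: 0x78

Derivation:
After byte 1 (0x4F): reg=0x19
After byte 2 (0xD6): reg=0x63
After byte 3 (0x6F): reg=0x24
After byte 4 (0xEE): reg=0x78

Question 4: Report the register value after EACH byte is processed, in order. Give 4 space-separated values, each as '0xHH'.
0x19 0x63 0x24 0x78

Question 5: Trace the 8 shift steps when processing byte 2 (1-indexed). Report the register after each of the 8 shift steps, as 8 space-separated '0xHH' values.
Answer: 0x99 0x35 0x6A 0xD4 0xAF 0x59 0xB2 0x63

Derivation:
After byte 1 (0x4F): reg=0x19
Register before byte 2: 0x19
After XOR with byte 0xD6: 0xCF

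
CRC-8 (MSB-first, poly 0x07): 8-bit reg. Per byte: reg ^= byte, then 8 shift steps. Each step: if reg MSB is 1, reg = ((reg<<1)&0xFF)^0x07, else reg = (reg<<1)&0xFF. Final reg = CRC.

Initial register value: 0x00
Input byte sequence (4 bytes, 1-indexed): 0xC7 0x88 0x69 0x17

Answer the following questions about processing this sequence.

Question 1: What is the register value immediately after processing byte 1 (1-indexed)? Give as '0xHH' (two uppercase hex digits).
After byte 1 (0xC7): reg=0x5B

Answer: 0x5B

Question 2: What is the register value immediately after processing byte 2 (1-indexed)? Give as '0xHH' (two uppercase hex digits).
Answer: 0x37

Derivation:
After byte 1 (0xC7): reg=0x5B
After byte 2 (0x88): reg=0x37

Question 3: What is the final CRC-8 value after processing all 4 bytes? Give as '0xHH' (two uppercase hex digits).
Answer: 0xBF

Derivation:
After byte 1 (0xC7): reg=0x5B
After byte 2 (0x88): reg=0x37
After byte 3 (0x69): reg=0x9D
After byte 4 (0x17): reg=0xBF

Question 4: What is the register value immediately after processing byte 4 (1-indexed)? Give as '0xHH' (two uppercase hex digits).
After byte 1 (0xC7): reg=0x5B
After byte 2 (0x88): reg=0x37
After byte 3 (0x69): reg=0x9D
After byte 4 (0x17): reg=0xBF

Answer: 0xBF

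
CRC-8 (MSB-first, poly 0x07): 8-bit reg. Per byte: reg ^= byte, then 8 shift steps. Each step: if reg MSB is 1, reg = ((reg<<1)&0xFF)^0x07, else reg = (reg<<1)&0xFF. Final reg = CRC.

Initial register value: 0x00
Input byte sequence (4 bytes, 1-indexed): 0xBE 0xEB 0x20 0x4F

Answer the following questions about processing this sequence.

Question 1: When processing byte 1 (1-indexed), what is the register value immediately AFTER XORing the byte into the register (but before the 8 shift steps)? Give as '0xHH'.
Register before byte 1: 0x00
Byte 1: 0xBE
0x00 XOR 0xBE = 0xBE

Answer: 0xBE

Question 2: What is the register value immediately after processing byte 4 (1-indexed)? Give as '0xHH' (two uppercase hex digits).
After byte 1 (0xBE): reg=0x33
After byte 2 (0xEB): reg=0x06
After byte 3 (0x20): reg=0xF2
After byte 4 (0x4F): reg=0x3A

Answer: 0x3A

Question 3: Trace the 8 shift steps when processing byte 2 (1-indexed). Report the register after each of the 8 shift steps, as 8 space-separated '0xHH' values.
Answer: 0xB7 0x69 0xD2 0xA3 0x41 0x82 0x03 0x06

Derivation:
After byte 1 (0xBE): reg=0x33
Register before byte 2: 0x33
After XOR with byte 0xEB: 0xD8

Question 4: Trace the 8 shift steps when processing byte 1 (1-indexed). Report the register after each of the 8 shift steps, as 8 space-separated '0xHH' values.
Register before byte 1: 0x00
After XOR with byte 0xBE: 0xBE

Answer: 0x7B 0xF6 0xEB 0xD1 0xA5 0x4D 0x9A 0x33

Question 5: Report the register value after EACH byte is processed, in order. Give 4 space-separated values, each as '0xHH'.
0x33 0x06 0xF2 0x3A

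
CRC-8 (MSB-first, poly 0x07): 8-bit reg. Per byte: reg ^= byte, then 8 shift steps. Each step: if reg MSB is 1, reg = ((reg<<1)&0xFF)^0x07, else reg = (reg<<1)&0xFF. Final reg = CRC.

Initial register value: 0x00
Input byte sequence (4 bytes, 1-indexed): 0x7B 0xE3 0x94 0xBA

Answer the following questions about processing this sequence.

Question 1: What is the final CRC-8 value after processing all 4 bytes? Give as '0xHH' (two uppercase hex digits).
After byte 1 (0x7B): reg=0x66
After byte 2 (0xE3): reg=0x92
After byte 3 (0x94): reg=0x12
After byte 4 (0xBA): reg=0x51

Answer: 0x51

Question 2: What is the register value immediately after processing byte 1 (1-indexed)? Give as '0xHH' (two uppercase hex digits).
Answer: 0x66

Derivation:
After byte 1 (0x7B): reg=0x66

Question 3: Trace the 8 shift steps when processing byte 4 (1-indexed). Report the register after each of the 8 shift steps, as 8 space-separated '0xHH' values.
Answer: 0x57 0xAE 0x5B 0xB6 0x6B 0xD6 0xAB 0x51

Derivation:
After byte 1 (0x7B): reg=0x66
After byte 2 (0xE3): reg=0x92
After byte 3 (0x94): reg=0x12
Register before byte 4: 0x12
After XOR with byte 0xBA: 0xA8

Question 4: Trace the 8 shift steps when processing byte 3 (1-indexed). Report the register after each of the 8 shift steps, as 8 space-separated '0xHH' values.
Answer: 0x0C 0x18 0x30 0x60 0xC0 0x87 0x09 0x12

Derivation:
After byte 1 (0x7B): reg=0x66
After byte 2 (0xE3): reg=0x92
Register before byte 3: 0x92
After XOR with byte 0x94: 0x06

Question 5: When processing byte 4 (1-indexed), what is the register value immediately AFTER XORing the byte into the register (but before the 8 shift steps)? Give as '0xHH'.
Answer: 0xA8

Derivation:
Register before byte 4: 0x12
Byte 4: 0xBA
0x12 XOR 0xBA = 0xA8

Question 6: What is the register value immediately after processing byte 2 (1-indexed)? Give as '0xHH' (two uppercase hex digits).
Answer: 0x92

Derivation:
After byte 1 (0x7B): reg=0x66
After byte 2 (0xE3): reg=0x92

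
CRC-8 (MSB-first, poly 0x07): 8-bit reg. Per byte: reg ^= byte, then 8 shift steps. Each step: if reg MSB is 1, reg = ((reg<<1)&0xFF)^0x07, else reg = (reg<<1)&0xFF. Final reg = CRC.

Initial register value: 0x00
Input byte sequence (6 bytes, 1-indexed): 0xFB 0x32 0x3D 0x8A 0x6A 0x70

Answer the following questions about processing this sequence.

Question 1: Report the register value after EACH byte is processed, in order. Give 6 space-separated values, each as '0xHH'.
0xEF 0x1D 0xE0 0x11 0x66 0x62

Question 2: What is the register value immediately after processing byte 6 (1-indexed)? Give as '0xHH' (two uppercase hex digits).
After byte 1 (0xFB): reg=0xEF
After byte 2 (0x32): reg=0x1D
After byte 3 (0x3D): reg=0xE0
After byte 4 (0x8A): reg=0x11
After byte 5 (0x6A): reg=0x66
After byte 6 (0x70): reg=0x62

Answer: 0x62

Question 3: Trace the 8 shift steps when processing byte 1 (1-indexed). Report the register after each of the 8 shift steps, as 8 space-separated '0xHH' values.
Answer: 0xF1 0xE5 0xCD 0x9D 0x3D 0x7A 0xF4 0xEF

Derivation:
Register before byte 1: 0x00
After XOR with byte 0xFB: 0xFB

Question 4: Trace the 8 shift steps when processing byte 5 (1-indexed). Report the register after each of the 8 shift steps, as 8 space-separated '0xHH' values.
After byte 1 (0xFB): reg=0xEF
After byte 2 (0x32): reg=0x1D
After byte 3 (0x3D): reg=0xE0
After byte 4 (0x8A): reg=0x11
Register before byte 5: 0x11
After XOR with byte 0x6A: 0x7B

Answer: 0xF6 0xEB 0xD1 0xA5 0x4D 0x9A 0x33 0x66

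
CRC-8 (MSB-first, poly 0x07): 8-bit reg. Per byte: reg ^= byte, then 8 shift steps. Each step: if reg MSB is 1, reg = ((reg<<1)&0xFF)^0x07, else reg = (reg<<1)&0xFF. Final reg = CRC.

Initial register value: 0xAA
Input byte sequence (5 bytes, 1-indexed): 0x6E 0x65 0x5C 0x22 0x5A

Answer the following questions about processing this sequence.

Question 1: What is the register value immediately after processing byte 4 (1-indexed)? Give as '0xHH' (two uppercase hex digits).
Answer: 0xE9

Derivation:
After byte 1 (0x6E): reg=0x52
After byte 2 (0x65): reg=0x85
After byte 3 (0x5C): reg=0x01
After byte 4 (0x22): reg=0xE9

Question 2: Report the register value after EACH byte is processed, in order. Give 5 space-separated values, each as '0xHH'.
0x52 0x85 0x01 0xE9 0x10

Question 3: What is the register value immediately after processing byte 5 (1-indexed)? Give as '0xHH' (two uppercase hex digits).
After byte 1 (0x6E): reg=0x52
After byte 2 (0x65): reg=0x85
After byte 3 (0x5C): reg=0x01
After byte 4 (0x22): reg=0xE9
After byte 5 (0x5A): reg=0x10

Answer: 0x10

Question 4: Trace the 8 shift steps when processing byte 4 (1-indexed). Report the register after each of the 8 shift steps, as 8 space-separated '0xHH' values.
After byte 1 (0x6E): reg=0x52
After byte 2 (0x65): reg=0x85
After byte 3 (0x5C): reg=0x01
Register before byte 4: 0x01
After XOR with byte 0x22: 0x23

Answer: 0x46 0x8C 0x1F 0x3E 0x7C 0xF8 0xF7 0xE9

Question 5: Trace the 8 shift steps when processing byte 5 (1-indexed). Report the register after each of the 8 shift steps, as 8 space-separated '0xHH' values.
Answer: 0x61 0xC2 0x83 0x01 0x02 0x04 0x08 0x10

Derivation:
After byte 1 (0x6E): reg=0x52
After byte 2 (0x65): reg=0x85
After byte 3 (0x5C): reg=0x01
After byte 4 (0x22): reg=0xE9
Register before byte 5: 0xE9
After XOR with byte 0x5A: 0xB3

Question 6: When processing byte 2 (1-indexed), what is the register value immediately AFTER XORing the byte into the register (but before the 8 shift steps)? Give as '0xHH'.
Answer: 0x37

Derivation:
Register before byte 2: 0x52
Byte 2: 0x65
0x52 XOR 0x65 = 0x37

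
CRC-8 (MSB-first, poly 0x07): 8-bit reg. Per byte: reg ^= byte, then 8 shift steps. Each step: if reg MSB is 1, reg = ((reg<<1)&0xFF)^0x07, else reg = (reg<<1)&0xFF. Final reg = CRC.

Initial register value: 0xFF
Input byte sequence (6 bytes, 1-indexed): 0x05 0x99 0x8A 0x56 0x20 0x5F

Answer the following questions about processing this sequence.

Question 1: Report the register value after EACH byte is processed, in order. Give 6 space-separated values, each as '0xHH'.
0xE8 0x50 0x08 0x9D 0x3A 0x3C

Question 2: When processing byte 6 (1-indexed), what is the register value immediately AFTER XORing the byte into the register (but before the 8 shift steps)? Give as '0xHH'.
Answer: 0x65

Derivation:
Register before byte 6: 0x3A
Byte 6: 0x5F
0x3A XOR 0x5F = 0x65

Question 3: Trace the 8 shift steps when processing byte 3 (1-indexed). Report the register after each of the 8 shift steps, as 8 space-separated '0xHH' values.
After byte 1 (0x05): reg=0xE8
After byte 2 (0x99): reg=0x50
Register before byte 3: 0x50
After XOR with byte 0x8A: 0xDA

Answer: 0xB3 0x61 0xC2 0x83 0x01 0x02 0x04 0x08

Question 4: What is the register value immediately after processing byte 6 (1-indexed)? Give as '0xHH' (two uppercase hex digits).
After byte 1 (0x05): reg=0xE8
After byte 2 (0x99): reg=0x50
After byte 3 (0x8A): reg=0x08
After byte 4 (0x56): reg=0x9D
After byte 5 (0x20): reg=0x3A
After byte 6 (0x5F): reg=0x3C

Answer: 0x3C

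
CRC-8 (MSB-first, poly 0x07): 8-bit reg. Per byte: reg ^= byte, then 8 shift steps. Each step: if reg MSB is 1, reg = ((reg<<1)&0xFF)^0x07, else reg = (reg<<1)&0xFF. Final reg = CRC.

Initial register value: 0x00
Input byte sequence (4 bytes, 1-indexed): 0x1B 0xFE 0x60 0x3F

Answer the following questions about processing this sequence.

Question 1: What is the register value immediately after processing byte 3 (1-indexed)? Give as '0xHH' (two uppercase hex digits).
Answer: 0xAB

Derivation:
After byte 1 (0x1B): reg=0x41
After byte 2 (0xFE): reg=0x34
After byte 3 (0x60): reg=0xAB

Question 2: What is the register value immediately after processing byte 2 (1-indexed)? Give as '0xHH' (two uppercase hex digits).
Answer: 0x34

Derivation:
After byte 1 (0x1B): reg=0x41
After byte 2 (0xFE): reg=0x34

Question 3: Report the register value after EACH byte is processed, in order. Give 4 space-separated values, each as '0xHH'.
0x41 0x34 0xAB 0xE5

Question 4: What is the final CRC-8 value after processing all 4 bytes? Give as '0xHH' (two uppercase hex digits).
Answer: 0xE5

Derivation:
After byte 1 (0x1B): reg=0x41
After byte 2 (0xFE): reg=0x34
After byte 3 (0x60): reg=0xAB
After byte 4 (0x3F): reg=0xE5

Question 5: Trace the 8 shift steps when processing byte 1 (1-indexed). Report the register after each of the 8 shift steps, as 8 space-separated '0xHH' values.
Register before byte 1: 0x00
After XOR with byte 0x1B: 0x1B

Answer: 0x36 0x6C 0xD8 0xB7 0x69 0xD2 0xA3 0x41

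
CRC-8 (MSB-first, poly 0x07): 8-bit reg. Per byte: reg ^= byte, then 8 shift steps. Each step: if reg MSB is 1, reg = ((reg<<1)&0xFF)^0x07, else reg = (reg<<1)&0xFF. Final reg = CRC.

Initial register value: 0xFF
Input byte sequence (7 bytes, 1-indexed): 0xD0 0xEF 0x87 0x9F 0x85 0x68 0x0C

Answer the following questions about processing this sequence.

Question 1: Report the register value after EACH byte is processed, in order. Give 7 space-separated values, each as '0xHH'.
0xCD 0xEE 0x18 0x9C 0x4F 0xF5 0xE1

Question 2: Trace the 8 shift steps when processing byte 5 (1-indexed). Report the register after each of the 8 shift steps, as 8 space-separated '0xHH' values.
Answer: 0x32 0x64 0xC8 0x97 0x29 0x52 0xA4 0x4F

Derivation:
After byte 1 (0xD0): reg=0xCD
After byte 2 (0xEF): reg=0xEE
After byte 3 (0x87): reg=0x18
After byte 4 (0x9F): reg=0x9C
Register before byte 5: 0x9C
After XOR with byte 0x85: 0x19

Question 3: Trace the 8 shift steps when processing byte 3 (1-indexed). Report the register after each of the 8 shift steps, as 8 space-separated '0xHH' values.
After byte 1 (0xD0): reg=0xCD
After byte 2 (0xEF): reg=0xEE
Register before byte 3: 0xEE
After XOR with byte 0x87: 0x69

Answer: 0xD2 0xA3 0x41 0x82 0x03 0x06 0x0C 0x18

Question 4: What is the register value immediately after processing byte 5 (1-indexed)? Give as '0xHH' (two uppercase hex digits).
Answer: 0x4F

Derivation:
After byte 1 (0xD0): reg=0xCD
After byte 2 (0xEF): reg=0xEE
After byte 3 (0x87): reg=0x18
After byte 4 (0x9F): reg=0x9C
After byte 5 (0x85): reg=0x4F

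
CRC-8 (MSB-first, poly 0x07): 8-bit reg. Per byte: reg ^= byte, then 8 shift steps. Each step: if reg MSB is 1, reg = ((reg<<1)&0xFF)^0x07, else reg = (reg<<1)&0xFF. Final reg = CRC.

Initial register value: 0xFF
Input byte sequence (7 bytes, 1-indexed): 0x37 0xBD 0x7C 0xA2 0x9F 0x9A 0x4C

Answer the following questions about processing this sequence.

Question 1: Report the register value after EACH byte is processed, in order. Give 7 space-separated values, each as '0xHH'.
0x76 0x7F 0x09 0x58 0x5B 0x49 0x1B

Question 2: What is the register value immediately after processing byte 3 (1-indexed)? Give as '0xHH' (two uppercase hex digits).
Answer: 0x09

Derivation:
After byte 1 (0x37): reg=0x76
After byte 2 (0xBD): reg=0x7F
After byte 3 (0x7C): reg=0x09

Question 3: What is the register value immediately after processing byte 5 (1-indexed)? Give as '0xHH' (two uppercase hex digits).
After byte 1 (0x37): reg=0x76
After byte 2 (0xBD): reg=0x7F
After byte 3 (0x7C): reg=0x09
After byte 4 (0xA2): reg=0x58
After byte 5 (0x9F): reg=0x5B

Answer: 0x5B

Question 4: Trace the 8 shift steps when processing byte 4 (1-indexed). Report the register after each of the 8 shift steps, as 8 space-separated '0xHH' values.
After byte 1 (0x37): reg=0x76
After byte 2 (0xBD): reg=0x7F
After byte 3 (0x7C): reg=0x09
Register before byte 4: 0x09
After XOR with byte 0xA2: 0xAB

Answer: 0x51 0xA2 0x43 0x86 0x0B 0x16 0x2C 0x58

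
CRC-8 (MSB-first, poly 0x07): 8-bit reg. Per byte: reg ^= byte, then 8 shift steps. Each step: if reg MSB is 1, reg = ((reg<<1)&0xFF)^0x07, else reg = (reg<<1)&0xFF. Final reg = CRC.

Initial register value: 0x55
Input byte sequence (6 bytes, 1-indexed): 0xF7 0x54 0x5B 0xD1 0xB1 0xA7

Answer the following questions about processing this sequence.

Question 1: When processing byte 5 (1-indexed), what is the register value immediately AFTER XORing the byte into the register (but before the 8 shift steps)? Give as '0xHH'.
Register before byte 5: 0xFE
Byte 5: 0xB1
0xFE XOR 0xB1 = 0x4F

Answer: 0x4F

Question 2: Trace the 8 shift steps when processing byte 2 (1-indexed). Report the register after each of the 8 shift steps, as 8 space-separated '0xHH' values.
After byte 1 (0xF7): reg=0x67
Register before byte 2: 0x67
After XOR with byte 0x54: 0x33

Answer: 0x66 0xCC 0x9F 0x39 0x72 0xE4 0xCF 0x99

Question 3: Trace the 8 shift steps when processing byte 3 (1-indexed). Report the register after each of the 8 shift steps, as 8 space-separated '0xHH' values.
Answer: 0x83 0x01 0x02 0x04 0x08 0x10 0x20 0x40

Derivation:
After byte 1 (0xF7): reg=0x67
After byte 2 (0x54): reg=0x99
Register before byte 3: 0x99
After XOR with byte 0x5B: 0xC2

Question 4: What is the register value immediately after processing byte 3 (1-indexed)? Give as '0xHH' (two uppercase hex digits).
After byte 1 (0xF7): reg=0x67
After byte 2 (0x54): reg=0x99
After byte 3 (0x5B): reg=0x40

Answer: 0x40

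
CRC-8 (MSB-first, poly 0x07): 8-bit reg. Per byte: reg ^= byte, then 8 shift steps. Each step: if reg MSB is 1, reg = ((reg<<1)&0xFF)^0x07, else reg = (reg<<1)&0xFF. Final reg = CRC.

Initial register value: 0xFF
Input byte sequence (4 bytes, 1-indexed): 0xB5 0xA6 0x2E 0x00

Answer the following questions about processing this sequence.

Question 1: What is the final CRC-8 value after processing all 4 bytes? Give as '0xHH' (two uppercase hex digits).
Answer: 0x4A

Derivation:
After byte 1 (0xB5): reg=0xF1
After byte 2 (0xA6): reg=0xA2
After byte 3 (0x2E): reg=0xAD
After byte 4 (0x00): reg=0x4A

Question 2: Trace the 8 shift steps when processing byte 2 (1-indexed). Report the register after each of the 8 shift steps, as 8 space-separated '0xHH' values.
Answer: 0xAE 0x5B 0xB6 0x6B 0xD6 0xAB 0x51 0xA2

Derivation:
After byte 1 (0xB5): reg=0xF1
Register before byte 2: 0xF1
After XOR with byte 0xA6: 0x57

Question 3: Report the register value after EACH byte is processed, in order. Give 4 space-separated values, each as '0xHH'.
0xF1 0xA2 0xAD 0x4A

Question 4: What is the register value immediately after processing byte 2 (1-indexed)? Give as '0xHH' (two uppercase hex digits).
After byte 1 (0xB5): reg=0xF1
After byte 2 (0xA6): reg=0xA2

Answer: 0xA2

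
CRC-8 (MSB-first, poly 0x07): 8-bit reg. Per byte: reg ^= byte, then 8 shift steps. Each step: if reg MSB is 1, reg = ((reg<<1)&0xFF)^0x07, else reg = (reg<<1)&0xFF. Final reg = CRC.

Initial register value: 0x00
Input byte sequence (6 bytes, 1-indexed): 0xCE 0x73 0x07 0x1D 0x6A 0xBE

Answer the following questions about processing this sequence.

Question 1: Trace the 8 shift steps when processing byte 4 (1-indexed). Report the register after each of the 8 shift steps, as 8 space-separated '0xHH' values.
After byte 1 (0xCE): reg=0x64
After byte 2 (0x73): reg=0x65
After byte 3 (0x07): reg=0x29
Register before byte 4: 0x29
After XOR with byte 0x1D: 0x34

Answer: 0x68 0xD0 0xA7 0x49 0x92 0x23 0x46 0x8C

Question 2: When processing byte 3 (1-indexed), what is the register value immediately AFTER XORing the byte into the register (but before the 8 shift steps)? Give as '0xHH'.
Answer: 0x62

Derivation:
Register before byte 3: 0x65
Byte 3: 0x07
0x65 XOR 0x07 = 0x62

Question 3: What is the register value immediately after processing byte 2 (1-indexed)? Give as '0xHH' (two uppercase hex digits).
After byte 1 (0xCE): reg=0x64
After byte 2 (0x73): reg=0x65

Answer: 0x65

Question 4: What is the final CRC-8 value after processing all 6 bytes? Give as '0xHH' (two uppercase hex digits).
After byte 1 (0xCE): reg=0x64
After byte 2 (0x73): reg=0x65
After byte 3 (0x07): reg=0x29
After byte 4 (0x1D): reg=0x8C
After byte 5 (0x6A): reg=0xBC
After byte 6 (0xBE): reg=0x0E

Answer: 0x0E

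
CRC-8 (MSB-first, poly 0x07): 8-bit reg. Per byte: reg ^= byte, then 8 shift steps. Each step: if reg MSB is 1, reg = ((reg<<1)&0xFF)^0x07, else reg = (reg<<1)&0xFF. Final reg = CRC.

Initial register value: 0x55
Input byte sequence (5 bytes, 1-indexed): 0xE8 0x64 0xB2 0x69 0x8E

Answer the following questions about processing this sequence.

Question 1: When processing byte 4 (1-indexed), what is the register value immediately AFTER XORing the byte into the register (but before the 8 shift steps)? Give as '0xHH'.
Register before byte 4: 0xCD
Byte 4: 0x69
0xCD XOR 0x69 = 0xA4

Answer: 0xA4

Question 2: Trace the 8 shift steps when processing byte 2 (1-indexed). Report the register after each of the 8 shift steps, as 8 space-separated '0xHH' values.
Answer: 0xBC 0x7F 0xFE 0xFB 0xF1 0xE5 0xCD 0x9D

Derivation:
After byte 1 (0xE8): reg=0x3A
Register before byte 2: 0x3A
After XOR with byte 0x64: 0x5E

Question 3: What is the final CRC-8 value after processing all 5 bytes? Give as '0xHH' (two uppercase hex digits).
After byte 1 (0xE8): reg=0x3A
After byte 2 (0x64): reg=0x9D
After byte 3 (0xB2): reg=0xCD
After byte 4 (0x69): reg=0x75
After byte 5 (0x8E): reg=0xEF

Answer: 0xEF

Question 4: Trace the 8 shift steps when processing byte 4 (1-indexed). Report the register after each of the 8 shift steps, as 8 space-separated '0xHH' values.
Answer: 0x4F 0x9E 0x3B 0x76 0xEC 0xDF 0xB9 0x75

Derivation:
After byte 1 (0xE8): reg=0x3A
After byte 2 (0x64): reg=0x9D
After byte 3 (0xB2): reg=0xCD
Register before byte 4: 0xCD
After XOR with byte 0x69: 0xA4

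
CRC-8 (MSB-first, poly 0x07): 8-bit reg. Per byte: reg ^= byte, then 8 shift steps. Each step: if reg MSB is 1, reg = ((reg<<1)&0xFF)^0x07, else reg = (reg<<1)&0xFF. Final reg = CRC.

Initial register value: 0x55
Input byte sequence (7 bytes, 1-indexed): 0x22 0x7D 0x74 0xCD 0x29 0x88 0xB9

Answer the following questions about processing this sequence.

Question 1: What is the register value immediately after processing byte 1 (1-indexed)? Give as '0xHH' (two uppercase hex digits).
After byte 1 (0x22): reg=0x42

Answer: 0x42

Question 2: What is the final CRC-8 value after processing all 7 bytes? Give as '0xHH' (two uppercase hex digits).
After byte 1 (0x22): reg=0x42
After byte 2 (0x7D): reg=0xBD
After byte 3 (0x74): reg=0x71
After byte 4 (0xCD): reg=0x3D
After byte 5 (0x29): reg=0x6C
After byte 6 (0x88): reg=0xB2
After byte 7 (0xB9): reg=0x31

Answer: 0x31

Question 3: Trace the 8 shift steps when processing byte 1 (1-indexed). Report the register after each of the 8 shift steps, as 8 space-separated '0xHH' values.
Register before byte 1: 0x55
After XOR with byte 0x22: 0x77

Answer: 0xEE 0xDB 0xB1 0x65 0xCA 0x93 0x21 0x42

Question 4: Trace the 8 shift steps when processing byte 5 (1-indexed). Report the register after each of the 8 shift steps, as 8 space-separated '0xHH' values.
After byte 1 (0x22): reg=0x42
After byte 2 (0x7D): reg=0xBD
After byte 3 (0x74): reg=0x71
After byte 4 (0xCD): reg=0x3D
Register before byte 5: 0x3D
After XOR with byte 0x29: 0x14

Answer: 0x28 0x50 0xA0 0x47 0x8E 0x1B 0x36 0x6C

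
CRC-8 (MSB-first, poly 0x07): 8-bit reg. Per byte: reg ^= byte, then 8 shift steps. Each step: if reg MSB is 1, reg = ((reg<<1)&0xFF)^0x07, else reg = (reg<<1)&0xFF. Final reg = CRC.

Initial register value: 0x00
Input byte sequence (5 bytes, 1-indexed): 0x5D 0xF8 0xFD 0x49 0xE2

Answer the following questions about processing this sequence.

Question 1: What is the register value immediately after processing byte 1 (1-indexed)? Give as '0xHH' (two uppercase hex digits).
Answer: 0x94

Derivation:
After byte 1 (0x5D): reg=0x94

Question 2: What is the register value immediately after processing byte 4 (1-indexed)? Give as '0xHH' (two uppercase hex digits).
After byte 1 (0x5D): reg=0x94
After byte 2 (0xF8): reg=0x03
After byte 3 (0xFD): reg=0xF4
After byte 4 (0x49): reg=0x3A

Answer: 0x3A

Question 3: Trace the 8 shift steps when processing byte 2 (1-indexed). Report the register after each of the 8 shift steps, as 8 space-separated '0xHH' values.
After byte 1 (0x5D): reg=0x94
Register before byte 2: 0x94
After XOR with byte 0xF8: 0x6C

Answer: 0xD8 0xB7 0x69 0xD2 0xA3 0x41 0x82 0x03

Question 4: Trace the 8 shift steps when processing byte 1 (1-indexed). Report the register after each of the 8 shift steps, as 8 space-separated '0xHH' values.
Register before byte 1: 0x00
After XOR with byte 0x5D: 0x5D

Answer: 0xBA 0x73 0xE6 0xCB 0x91 0x25 0x4A 0x94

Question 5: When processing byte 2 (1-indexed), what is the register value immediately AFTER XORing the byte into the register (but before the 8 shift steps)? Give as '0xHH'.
Register before byte 2: 0x94
Byte 2: 0xF8
0x94 XOR 0xF8 = 0x6C

Answer: 0x6C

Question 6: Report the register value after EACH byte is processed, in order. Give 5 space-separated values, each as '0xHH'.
0x94 0x03 0xF4 0x3A 0x06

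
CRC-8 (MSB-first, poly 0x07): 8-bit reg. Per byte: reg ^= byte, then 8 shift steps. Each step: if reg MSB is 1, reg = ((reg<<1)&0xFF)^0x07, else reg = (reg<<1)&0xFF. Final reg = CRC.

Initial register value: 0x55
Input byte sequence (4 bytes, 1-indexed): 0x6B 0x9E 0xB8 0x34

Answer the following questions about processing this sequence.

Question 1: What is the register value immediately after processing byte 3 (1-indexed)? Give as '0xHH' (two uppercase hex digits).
Answer: 0xDB

Derivation:
After byte 1 (0x6B): reg=0xBA
After byte 2 (0x9E): reg=0xFC
After byte 3 (0xB8): reg=0xDB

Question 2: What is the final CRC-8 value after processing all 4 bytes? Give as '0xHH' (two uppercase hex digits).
After byte 1 (0x6B): reg=0xBA
After byte 2 (0x9E): reg=0xFC
After byte 3 (0xB8): reg=0xDB
After byte 4 (0x34): reg=0x83

Answer: 0x83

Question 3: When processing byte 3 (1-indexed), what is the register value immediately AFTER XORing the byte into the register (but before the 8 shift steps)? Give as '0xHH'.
Answer: 0x44

Derivation:
Register before byte 3: 0xFC
Byte 3: 0xB8
0xFC XOR 0xB8 = 0x44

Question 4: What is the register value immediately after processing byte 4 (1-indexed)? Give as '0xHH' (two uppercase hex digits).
After byte 1 (0x6B): reg=0xBA
After byte 2 (0x9E): reg=0xFC
After byte 3 (0xB8): reg=0xDB
After byte 4 (0x34): reg=0x83

Answer: 0x83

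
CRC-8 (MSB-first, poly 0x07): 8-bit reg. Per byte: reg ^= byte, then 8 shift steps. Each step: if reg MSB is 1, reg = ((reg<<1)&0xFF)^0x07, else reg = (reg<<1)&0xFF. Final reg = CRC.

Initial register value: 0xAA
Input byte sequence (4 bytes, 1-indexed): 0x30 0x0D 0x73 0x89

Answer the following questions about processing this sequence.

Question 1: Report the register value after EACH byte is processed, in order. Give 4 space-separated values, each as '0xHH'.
0xCF 0x40 0x99 0x70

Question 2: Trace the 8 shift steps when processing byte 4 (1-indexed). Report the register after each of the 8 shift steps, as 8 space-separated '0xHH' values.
After byte 1 (0x30): reg=0xCF
After byte 2 (0x0D): reg=0x40
After byte 3 (0x73): reg=0x99
Register before byte 4: 0x99
After XOR with byte 0x89: 0x10

Answer: 0x20 0x40 0x80 0x07 0x0E 0x1C 0x38 0x70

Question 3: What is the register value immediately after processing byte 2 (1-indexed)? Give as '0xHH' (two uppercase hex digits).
Answer: 0x40

Derivation:
After byte 1 (0x30): reg=0xCF
After byte 2 (0x0D): reg=0x40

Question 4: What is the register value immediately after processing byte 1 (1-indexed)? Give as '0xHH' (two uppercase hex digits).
After byte 1 (0x30): reg=0xCF

Answer: 0xCF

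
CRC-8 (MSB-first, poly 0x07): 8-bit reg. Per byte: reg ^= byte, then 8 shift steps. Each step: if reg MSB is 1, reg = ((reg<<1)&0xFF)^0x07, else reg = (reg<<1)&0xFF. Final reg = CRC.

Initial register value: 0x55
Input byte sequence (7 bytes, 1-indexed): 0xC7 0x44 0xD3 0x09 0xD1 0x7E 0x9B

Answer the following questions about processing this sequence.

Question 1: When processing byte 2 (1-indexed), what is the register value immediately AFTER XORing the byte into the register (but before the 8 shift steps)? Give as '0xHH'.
Answer: 0xB3

Derivation:
Register before byte 2: 0xF7
Byte 2: 0x44
0xF7 XOR 0x44 = 0xB3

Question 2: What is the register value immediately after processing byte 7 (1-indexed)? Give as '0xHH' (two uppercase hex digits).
After byte 1 (0xC7): reg=0xF7
After byte 2 (0x44): reg=0x10
After byte 3 (0xD3): reg=0x47
After byte 4 (0x09): reg=0xED
After byte 5 (0xD1): reg=0xB4
After byte 6 (0x7E): reg=0x78
After byte 7 (0x9B): reg=0xA7

Answer: 0xA7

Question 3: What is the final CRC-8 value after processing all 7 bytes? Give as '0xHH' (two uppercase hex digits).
Answer: 0xA7

Derivation:
After byte 1 (0xC7): reg=0xF7
After byte 2 (0x44): reg=0x10
After byte 3 (0xD3): reg=0x47
After byte 4 (0x09): reg=0xED
After byte 5 (0xD1): reg=0xB4
After byte 6 (0x7E): reg=0x78
After byte 7 (0x9B): reg=0xA7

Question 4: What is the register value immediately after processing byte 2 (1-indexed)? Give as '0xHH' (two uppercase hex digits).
After byte 1 (0xC7): reg=0xF7
After byte 2 (0x44): reg=0x10

Answer: 0x10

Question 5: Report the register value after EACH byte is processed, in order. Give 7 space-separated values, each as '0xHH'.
0xF7 0x10 0x47 0xED 0xB4 0x78 0xA7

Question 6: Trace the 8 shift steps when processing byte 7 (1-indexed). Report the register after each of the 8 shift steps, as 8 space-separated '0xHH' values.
After byte 1 (0xC7): reg=0xF7
After byte 2 (0x44): reg=0x10
After byte 3 (0xD3): reg=0x47
After byte 4 (0x09): reg=0xED
After byte 5 (0xD1): reg=0xB4
After byte 6 (0x7E): reg=0x78
Register before byte 7: 0x78
After XOR with byte 0x9B: 0xE3

Answer: 0xC1 0x85 0x0D 0x1A 0x34 0x68 0xD0 0xA7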